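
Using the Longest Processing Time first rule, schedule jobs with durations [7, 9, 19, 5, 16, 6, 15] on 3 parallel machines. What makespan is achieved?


Sort jobs in decreasing order (LPT): [19, 16, 15, 9, 7, 6, 5]
Assign each job to the least loaded machine:
  Machine 1: jobs [19, 6], load = 25
  Machine 2: jobs [16, 7, 5], load = 28
  Machine 3: jobs [15, 9], load = 24
Makespan = max load = 28

28


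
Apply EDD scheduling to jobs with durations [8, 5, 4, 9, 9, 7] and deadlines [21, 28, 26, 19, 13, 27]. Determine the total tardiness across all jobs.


Sort by due date (EDD order): [(9, 13), (9, 19), (8, 21), (4, 26), (7, 27), (5, 28)]
Compute completion times and tardiness:
  Job 1: p=9, d=13, C=9, tardiness=max(0,9-13)=0
  Job 2: p=9, d=19, C=18, tardiness=max(0,18-19)=0
  Job 3: p=8, d=21, C=26, tardiness=max(0,26-21)=5
  Job 4: p=4, d=26, C=30, tardiness=max(0,30-26)=4
  Job 5: p=7, d=27, C=37, tardiness=max(0,37-27)=10
  Job 6: p=5, d=28, C=42, tardiness=max(0,42-28)=14
Total tardiness = 33

33


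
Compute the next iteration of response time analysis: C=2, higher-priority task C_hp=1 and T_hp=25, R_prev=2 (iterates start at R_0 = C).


R_next = C + ceil(R_prev / T_hp) * C_hp
ceil(2 / 25) = ceil(0.08) = 1
Interference = 1 * 1 = 1
R_next = 2 + 1 = 3

3


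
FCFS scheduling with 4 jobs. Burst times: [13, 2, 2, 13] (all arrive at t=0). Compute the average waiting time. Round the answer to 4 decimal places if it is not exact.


FCFS order (as given): [13, 2, 2, 13]
Waiting times:
  Job 1: wait = 0
  Job 2: wait = 13
  Job 3: wait = 15
  Job 4: wait = 17
Sum of waiting times = 45
Average waiting time = 45/4 = 11.25

11.25


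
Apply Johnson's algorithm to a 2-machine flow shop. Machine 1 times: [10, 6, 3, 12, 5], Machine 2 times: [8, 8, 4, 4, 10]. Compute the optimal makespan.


Apply Johnson's rule:
  Group 1 (a <= b): [(3, 3, 4), (5, 5, 10), (2, 6, 8)]
  Group 2 (a > b): [(1, 10, 8), (4, 12, 4)]
Optimal job order: [3, 5, 2, 1, 4]
Schedule:
  Job 3: M1 done at 3, M2 done at 7
  Job 5: M1 done at 8, M2 done at 18
  Job 2: M1 done at 14, M2 done at 26
  Job 1: M1 done at 24, M2 done at 34
  Job 4: M1 done at 36, M2 done at 40
Makespan = 40

40


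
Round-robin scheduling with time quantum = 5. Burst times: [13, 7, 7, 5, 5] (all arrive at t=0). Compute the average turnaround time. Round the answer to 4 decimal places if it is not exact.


Time quantum = 5
Execution trace:
  J1 runs 5 units, time = 5
  J2 runs 5 units, time = 10
  J3 runs 5 units, time = 15
  J4 runs 5 units, time = 20
  J5 runs 5 units, time = 25
  J1 runs 5 units, time = 30
  J2 runs 2 units, time = 32
  J3 runs 2 units, time = 34
  J1 runs 3 units, time = 37
Finish times: [37, 32, 34, 20, 25]
Average turnaround = 148/5 = 29.6

29.6


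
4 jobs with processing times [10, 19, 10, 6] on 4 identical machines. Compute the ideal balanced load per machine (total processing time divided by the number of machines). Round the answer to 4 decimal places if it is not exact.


Total processing time = 10 + 19 + 10 + 6 = 45
Number of machines = 4
Ideal balanced load = 45 / 4 = 11.25

11.25


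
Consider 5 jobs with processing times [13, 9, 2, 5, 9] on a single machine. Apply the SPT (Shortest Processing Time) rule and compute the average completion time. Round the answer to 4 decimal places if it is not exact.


Sort jobs by processing time (SPT order): [2, 5, 9, 9, 13]
Compute completion times sequentially:
  Job 1: processing = 2, completes at 2
  Job 2: processing = 5, completes at 7
  Job 3: processing = 9, completes at 16
  Job 4: processing = 9, completes at 25
  Job 5: processing = 13, completes at 38
Sum of completion times = 88
Average completion time = 88/5 = 17.6

17.6


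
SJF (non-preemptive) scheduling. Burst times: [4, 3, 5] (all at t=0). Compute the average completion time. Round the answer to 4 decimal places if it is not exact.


SJF order (ascending): [3, 4, 5]
Completion times:
  Job 1: burst=3, C=3
  Job 2: burst=4, C=7
  Job 3: burst=5, C=12
Average completion = 22/3 = 7.3333

7.3333


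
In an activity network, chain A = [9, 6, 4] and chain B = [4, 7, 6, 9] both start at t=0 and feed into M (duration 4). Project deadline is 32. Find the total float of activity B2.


Forward pass: ES(B2) = sum of predecessors on chain B = 4
EF = ES + duration = 4 + 7 = 11
Backward pass: LF(M) = deadline = 32; LS(M) = 32 - 4 = 28
LF(B2) = LS(M) - sum(successors on chain B) = 28 - 15 = 13
LS = LF - duration = 13 - 7 = 6
Total float = LS - ES = 6 - 4 = 2

2


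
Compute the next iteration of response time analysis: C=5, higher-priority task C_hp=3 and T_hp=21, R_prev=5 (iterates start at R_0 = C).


R_next = C + ceil(R_prev / T_hp) * C_hp
ceil(5 / 21) = ceil(0.2381) = 1
Interference = 1 * 3 = 3
R_next = 5 + 3 = 8

8


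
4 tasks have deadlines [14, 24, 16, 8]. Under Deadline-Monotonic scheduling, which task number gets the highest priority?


Sort tasks by relative deadline (ascending):
  Task 4: deadline = 8
  Task 1: deadline = 14
  Task 3: deadline = 16
  Task 2: deadline = 24
Priority order (highest first): [4, 1, 3, 2]
Highest priority task = 4

4


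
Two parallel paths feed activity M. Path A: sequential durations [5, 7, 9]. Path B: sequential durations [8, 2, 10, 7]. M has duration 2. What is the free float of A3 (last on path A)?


ES(A3) = sum of predecessors on chain A = 12
EF(A3) = ES + duration = 12 + 9 = 21
Successor of A3 is M. ES(M) = max(sum(A), sum(B)) = max(21, 27) = 27
Free float = ES(successor) - EF(current) = 27 - 21 = 6

6


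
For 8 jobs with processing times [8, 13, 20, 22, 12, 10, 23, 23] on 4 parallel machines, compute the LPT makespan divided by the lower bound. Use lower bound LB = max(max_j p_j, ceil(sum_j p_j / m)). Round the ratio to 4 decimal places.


LPT order: [23, 23, 22, 20, 13, 12, 10, 8]
Machine loads after assignment: [33, 31, 34, 33]
LPT makespan = 34
Lower bound = max(max_job, ceil(total/4)) = max(23, 33) = 33
Ratio = 34 / 33 = 1.0303

1.0303


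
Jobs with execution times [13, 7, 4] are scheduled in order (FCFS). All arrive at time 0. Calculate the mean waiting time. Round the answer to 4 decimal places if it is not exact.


FCFS order (as given): [13, 7, 4]
Waiting times:
  Job 1: wait = 0
  Job 2: wait = 13
  Job 3: wait = 20
Sum of waiting times = 33
Average waiting time = 33/3 = 11.0

11.0


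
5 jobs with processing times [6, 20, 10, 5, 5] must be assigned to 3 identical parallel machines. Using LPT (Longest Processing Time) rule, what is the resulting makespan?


Sort jobs in decreasing order (LPT): [20, 10, 6, 5, 5]
Assign each job to the least loaded machine:
  Machine 1: jobs [20], load = 20
  Machine 2: jobs [10, 5], load = 15
  Machine 3: jobs [6, 5], load = 11
Makespan = max load = 20

20


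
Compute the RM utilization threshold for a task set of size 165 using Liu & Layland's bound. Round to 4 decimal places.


Compute 2^(1/165) = 1.0042097281
Subtract 1: 1.0042097281 - 1 = 0.0042097281
Multiply by n: 165 * 0.0042097281 = 0.6946051365
Round to 4 dp: 0.6946

0.6946


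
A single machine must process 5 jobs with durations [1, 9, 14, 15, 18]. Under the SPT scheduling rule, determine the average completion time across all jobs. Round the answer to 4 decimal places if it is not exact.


Sort jobs by processing time (SPT order): [1, 9, 14, 15, 18]
Compute completion times sequentially:
  Job 1: processing = 1, completes at 1
  Job 2: processing = 9, completes at 10
  Job 3: processing = 14, completes at 24
  Job 4: processing = 15, completes at 39
  Job 5: processing = 18, completes at 57
Sum of completion times = 131
Average completion time = 131/5 = 26.2

26.2


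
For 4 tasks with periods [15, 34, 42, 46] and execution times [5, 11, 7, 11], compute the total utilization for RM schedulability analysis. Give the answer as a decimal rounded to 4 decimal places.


Compute individual utilizations (exact fractions):
  Task 1: C/T = 5/15 = 1/3 (approx. 0.3333)
  Task 2: C/T = 11/34 (approx. 0.3235)
  Task 3: C/T = 7/42 = 1/6 (approx. 0.1667)
  Task 4: C/T = 11/46 (approx. 0.2391)
Total utilization U = 1/3 + 11/34 + 1/6 + 11/46 = 831/782
Rounded to 4 decimal places: U = 1.0627
RM (Liu & Layland) bound for 4 tasks = 0.756828; compare with U = 831/782 (approx. 1.062660)
U > 1, so the task set is not schedulable (processor overloaded).

1.0627


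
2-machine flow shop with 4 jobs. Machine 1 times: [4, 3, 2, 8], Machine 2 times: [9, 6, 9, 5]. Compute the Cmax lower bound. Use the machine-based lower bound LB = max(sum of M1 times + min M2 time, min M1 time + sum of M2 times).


LB1 = sum(M1 times) + min(M2 times) = 17 + 5 = 22
LB2 = min(M1 times) + sum(M2 times) = 2 + 29 = 31
Lower bound = max(LB1, LB2) = max(22, 31) = 31

31


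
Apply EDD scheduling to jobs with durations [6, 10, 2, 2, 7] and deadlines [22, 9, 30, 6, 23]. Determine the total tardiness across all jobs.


Sort by due date (EDD order): [(2, 6), (10, 9), (6, 22), (7, 23), (2, 30)]
Compute completion times and tardiness:
  Job 1: p=2, d=6, C=2, tardiness=max(0,2-6)=0
  Job 2: p=10, d=9, C=12, tardiness=max(0,12-9)=3
  Job 3: p=6, d=22, C=18, tardiness=max(0,18-22)=0
  Job 4: p=7, d=23, C=25, tardiness=max(0,25-23)=2
  Job 5: p=2, d=30, C=27, tardiness=max(0,27-30)=0
Total tardiness = 5

5


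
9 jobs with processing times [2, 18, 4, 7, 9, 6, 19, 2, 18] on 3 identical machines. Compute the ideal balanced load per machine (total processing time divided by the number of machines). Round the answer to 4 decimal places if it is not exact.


Total processing time = 2 + 18 + 4 + 7 + 9 + 6 + 19 + 2 + 18 = 85
Number of machines = 3
Ideal balanced load = 85 / 3 = 28.3333

28.3333


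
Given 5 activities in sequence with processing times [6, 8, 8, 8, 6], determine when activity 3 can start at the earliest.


Activity 3 starts after activities 1 through 2 complete.
Predecessor durations: [6, 8]
ES = 6 + 8 = 14

14


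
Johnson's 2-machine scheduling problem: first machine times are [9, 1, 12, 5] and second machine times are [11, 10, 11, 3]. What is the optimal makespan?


Apply Johnson's rule:
  Group 1 (a <= b): [(2, 1, 10), (1, 9, 11)]
  Group 2 (a > b): [(3, 12, 11), (4, 5, 3)]
Optimal job order: [2, 1, 3, 4]
Schedule:
  Job 2: M1 done at 1, M2 done at 11
  Job 1: M1 done at 10, M2 done at 22
  Job 3: M1 done at 22, M2 done at 33
  Job 4: M1 done at 27, M2 done at 36
Makespan = 36

36


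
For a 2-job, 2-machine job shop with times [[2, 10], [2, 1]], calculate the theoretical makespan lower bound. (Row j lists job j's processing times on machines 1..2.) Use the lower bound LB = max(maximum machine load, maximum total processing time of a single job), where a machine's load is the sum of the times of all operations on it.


Machine loads:
  Machine 1: 2 + 2 = 4
  Machine 2: 10 + 1 = 11
Max machine load = 11
Job totals:
  Job 1: 12
  Job 2: 3
Max job total = 12
Lower bound = max(11, 12) = 12

12


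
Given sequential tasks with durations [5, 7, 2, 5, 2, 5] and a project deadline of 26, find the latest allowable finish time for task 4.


LF(activity 4) = deadline - sum of successor durations
Successors: activities 5 through 6 with durations [2, 5]
Sum of successor durations = 7
LF = 26 - 7 = 19

19


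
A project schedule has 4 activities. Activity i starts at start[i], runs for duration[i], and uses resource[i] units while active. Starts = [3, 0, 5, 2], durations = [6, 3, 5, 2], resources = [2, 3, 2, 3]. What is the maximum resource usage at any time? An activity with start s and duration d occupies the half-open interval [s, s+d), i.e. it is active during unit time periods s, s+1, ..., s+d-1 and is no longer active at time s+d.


Each activity i is active on [start_i, start_i + duration_i).
Compute total resource usage per time slot:
  t=0: active resources = [3], total = 3
  t=1: active resources = [3], total = 3
  t=2: active resources = [3, 3], total = 6
  t=3: active resources = [2, 3], total = 5
  t=4: active resources = [2], total = 2
  t=5: active resources = [2, 2], total = 4
  t=6: active resources = [2, 2], total = 4
  t=7: active resources = [2, 2], total = 4
  t=8: active resources = [2, 2], total = 4
  t=9: active resources = [2], total = 2
Peak resource demand = 6

6


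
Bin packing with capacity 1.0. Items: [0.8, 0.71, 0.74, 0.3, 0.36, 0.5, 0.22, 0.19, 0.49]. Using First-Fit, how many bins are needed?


Place items sequentially using First-Fit:
  Item 0.8 -> new Bin 1
  Item 0.71 -> new Bin 2
  Item 0.74 -> new Bin 3
  Item 0.3 -> new Bin 4
  Item 0.36 -> Bin 4 (now 0.66)
  Item 0.5 -> new Bin 5
  Item 0.22 -> Bin 2 (now 0.93)
  Item 0.19 -> Bin 1 (now 0.99)
  Item 0.49 -> Bin 5 (now 0.99)
Total bins used = 5

5


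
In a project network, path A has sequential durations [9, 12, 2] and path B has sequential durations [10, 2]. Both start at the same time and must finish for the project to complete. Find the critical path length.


Path A total = 9 + 12 + 2 = 23
Path B total = 10 + 2 = 12
Critical path = longest path = max(23, 12) = 23

23


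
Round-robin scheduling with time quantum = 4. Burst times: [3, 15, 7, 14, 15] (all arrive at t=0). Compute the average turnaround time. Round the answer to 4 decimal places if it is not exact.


Time quantum = 4
Execution trace:
  J1 runs 3 units, time = 3
  J2 runs 4 units, time = 7
  J3 runs 4 units, time = 11
  J4 runs 4 units, time = 15
  J5 runs 4 units, time = 19
  J2 runs 4 units, time = 23
  J3 runs 3 units, time = 26
  J4 runs 4 units, time = 30
  J5 runs 4 units, time = 34
  J2 runs 4 units, time = 38
  J4 runs 4 units, time = 42
  J5 runs 4 units, time = 46
  J2 runs 3 units, time = 49
  J4 runs 2 units, time = 51
  J5 runs 3 units, time = 54
Finish times: [3, 49, 26, 51, 54]
Average turnaround = 183/5 = 36.6

36.6


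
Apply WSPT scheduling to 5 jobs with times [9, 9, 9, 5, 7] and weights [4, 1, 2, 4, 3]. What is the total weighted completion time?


Compute p/w ratios and sort ascending (WSPT): [(5, 4), (9, 4), (7, 3), (9, 2), (9, 1)]
Compute weighted completion times:
  Job (p=5,w=4): C=5, w*C=4*5=20
  Job (p=9,w=4): C=14, w*C=4*14=56
  Job (p=7,w=3): C=21, w*C=3*21=63
  Job (p=9,w=2): C=30, w*C=2*30=60
  Job (p=9,w=1): C=39, w*C=1*39=39
Total weighted completion time = 238

238


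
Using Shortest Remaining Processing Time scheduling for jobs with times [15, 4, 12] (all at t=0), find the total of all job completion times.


Since all jobs arrive at t=0, SRPT equals SPT ordering.
SPT order: [4, 12, 15]
Completion times:
  Job 1: p=4, C=4
  Job 2: p=12, C=16
  Job 3: p=15, C=31
Total completion time = 4 + 16 + 31 = 51

51


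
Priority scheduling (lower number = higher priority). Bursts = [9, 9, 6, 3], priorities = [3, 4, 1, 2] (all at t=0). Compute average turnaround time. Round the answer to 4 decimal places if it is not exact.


Sort by priority (ascending = highest first):
Order: [(1, 6), (2, 3), (3, 9), (4, 9)]
Completion times:
  Priority 1, burst=6, C=6
  Priority 2, burst=3, C=9
  Priority 3, burst=9, C=18
  Priority 4, burst=9, C=27
Average turnaround = 60/4 = 15.0

15.0


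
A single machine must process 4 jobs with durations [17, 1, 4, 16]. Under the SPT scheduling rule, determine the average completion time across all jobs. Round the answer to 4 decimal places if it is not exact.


Sort jobs by processing time (SPT order): [1, 4, 16, 17]
Compute completion times sequentially:
  Job 1: processing = 1, completes at 1
  Job 2: processing = 4, completes at 5
  Job 3: processing = 16, completes at 21
  Job 4: processing = 17, completes at 38
Sum of completion times = 65
Average completion time = 65/4 = 16.25

16.25


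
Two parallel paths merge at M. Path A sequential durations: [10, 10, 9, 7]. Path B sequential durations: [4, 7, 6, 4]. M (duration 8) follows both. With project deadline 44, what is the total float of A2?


Forward pass: ES(A2) = sum of predecessors on chain A = 10
EF = ES + duration = 10 + 10 = 20
Backward pass: LF(M) = deadline = 44; LS(M) = 44 - 8 = 36
LF(A2) = LS(M) - sum(successors on chain A) = 36 - 16 = 20
LS = LF - duration = 20 - 10 = 10
Total float = LS - ES = 10 - 10 = 0

0


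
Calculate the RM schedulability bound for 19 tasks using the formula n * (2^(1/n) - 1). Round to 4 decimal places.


Compute 2^(1/19) = 1.0371550444
Subtract 1: 1.0371550444 - 1 = 0.0371550444
Multiply by n: 19 * 0.0371550444 = 0.7059458436
Round to 4 dp: 0.7059

0.7059


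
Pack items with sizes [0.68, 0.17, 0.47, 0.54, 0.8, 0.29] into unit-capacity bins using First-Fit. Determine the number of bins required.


Place items sequentially using First-Fit:
  Item 0.68 -> new Bin 1
  Item 0.17 -> Bin 1 (now 0.85)
  Item 0.47 -> new Bin 2
  Item 0.54 -> new Bin 3
  Item 0.8 -> new Bin 4
  Item 0.29 -> Bin 2 (now 0.76)
Total bins used = 4

4


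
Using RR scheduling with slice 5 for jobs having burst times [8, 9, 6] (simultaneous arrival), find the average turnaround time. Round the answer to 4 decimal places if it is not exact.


Time quantum = 5
Execution trace:
  J1 runs 5 units, time = 5
  J2 runs 5 units, time = 10
  J3 runs 5 units, time = 15
  J1 runs 3 units, time = 18
  J2 runs 4 units, time = 22
  J3 runs 1 units, time = 23
Finish times: [18, 22, 23]
Average turnaround = 63/3 = 21.0

21.0


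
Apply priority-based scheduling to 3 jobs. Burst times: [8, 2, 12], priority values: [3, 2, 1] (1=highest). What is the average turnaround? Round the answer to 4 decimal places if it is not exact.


Sort by priority (ascending = highest first):
Order: [(1, 12), (2, 2), (3, 8)]
Completion times:
  Priority 1, burst=12, C=12
  Priority 2, burst=2, C=14
  Priority 3, burst=8, C=22
Average turnaround = 48/3 = 16.0

16.0


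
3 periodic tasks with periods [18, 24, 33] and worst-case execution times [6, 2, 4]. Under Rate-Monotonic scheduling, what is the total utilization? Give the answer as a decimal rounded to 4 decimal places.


Compute individual utilizations (exact fractions):
  Task 1: C/T = 6/18 = 1/3 (approx. 0.3333)
  Task 2: C/T = 2/24 = 1/12 (approx. 0.0833)
  Task 3: C/T = 4/33 (approx. 0.1212)
Total utilization U = 1/3 + 1/12 + 4/33 = 71/132
Rounded to 4 decimal places: U = 0.5379
RM (Liu & Layland) bound for 3 tasks = 0.779763; compare with U = 71/132 (approx. 0.537879)
U <= bound, so schedulable by RM sufficient condition.

0.5379


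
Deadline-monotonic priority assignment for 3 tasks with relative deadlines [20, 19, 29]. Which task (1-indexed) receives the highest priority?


Sort tasks by relative deadline (ascending):
  Task 2: deadline = 19
  Task 1: deadline = 20
  Task 3: deadline = 29
Priority order (highest first): [2, 1, 3]
Highest priority task = 2

2


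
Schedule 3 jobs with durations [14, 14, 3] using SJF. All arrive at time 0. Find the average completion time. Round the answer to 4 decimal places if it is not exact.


SJF order (ascending): [3, 14, 14]
Completion times:
  Job 1: burst=3, C=3
  Job 2: burst=14, C=17
  Job 3: burst=14, C=31
Average completion = 51/3 = 17.0

17.0


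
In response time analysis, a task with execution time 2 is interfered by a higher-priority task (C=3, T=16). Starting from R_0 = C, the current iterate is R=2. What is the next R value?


R_next = C + ceil(R_prev / T_hp) * C_hp
ceil(2 / 16) = ceil(0.125) = 1
Interference = 1 * 3 = 3
R_next = 2 + 3 = 5

5


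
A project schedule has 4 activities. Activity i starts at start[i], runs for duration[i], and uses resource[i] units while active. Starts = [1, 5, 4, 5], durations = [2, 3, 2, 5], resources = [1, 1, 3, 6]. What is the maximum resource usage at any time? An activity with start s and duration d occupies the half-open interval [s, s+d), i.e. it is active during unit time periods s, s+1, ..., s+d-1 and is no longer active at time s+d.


Each activity i is active on [start_i, start_i + duration_i).
Compute total resource usage per time slot:
  t=0: active resources = [], total = 0
  t=1: active resources = [1], total = 1
  t=2: active resources = [1], total = 1
  t=3: active resources = [], total = 0
  t=4: active resources = [3], total = 3
  t=5: active resources = [1, 3, 6], total = 10
  t=6: active resources = [1, 6], total = 7
  t=7: active resources = [1, 6], total = 7
  t=8: active resources = [6], total = 6
  t=9: active resources = [6], total = 6
Peak resource demand = 10

10


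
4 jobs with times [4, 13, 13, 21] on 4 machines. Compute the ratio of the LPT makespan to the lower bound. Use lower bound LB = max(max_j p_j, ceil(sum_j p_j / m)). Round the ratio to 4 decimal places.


LPT order: [21, 13, 13, 4]
Machine loads after assignment: [21, 13, 13, 4]
LPT makespan = 21
Lower bound = max(max_job, ceil(total/4)) = max(21, 13) = 21
Ratio = 21 / 21 = 1.0

1.0


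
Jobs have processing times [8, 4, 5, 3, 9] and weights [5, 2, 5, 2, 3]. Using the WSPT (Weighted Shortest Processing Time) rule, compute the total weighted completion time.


Compute p/w ratios and sort ascending (WSPT): [(5, 5), (3, 2), (8, 5), (4, 2), (9, 3)]
Compute weighted completion times:
  Job (p=5,w=5): C=5, w*C=5*5=25
  Job (p=3,w=2): C=8, w*C=2*8=16
  Job (p=8,w=5): C=16, w*C=5*16=80
  Job (p=4,w=2): C=20, w*C=2*20=40
  Job (p=9,w=3): C=29, w*C=3*29=87
Total weighted completion time = 248

248


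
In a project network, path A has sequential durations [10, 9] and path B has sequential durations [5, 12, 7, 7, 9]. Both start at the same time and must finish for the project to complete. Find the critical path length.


Path A total = 10 + 9 = 19
Path B total = 5 + 12 + 7 + 7 + 9 = 40
Critical path = longest path = max(19, 40) = 40

40


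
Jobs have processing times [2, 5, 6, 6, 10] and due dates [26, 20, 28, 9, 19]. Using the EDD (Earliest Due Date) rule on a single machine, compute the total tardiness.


Sort by due date (EDD order): [(6, 9), (10, 19), (5, 20), (2, 26), (6, 28)]
Compute completion times and tardiness:
  Job 1: p=6, d=9, C=6, tardiness=max(0,6-9)=0
  Job 2: p=10, d=19, C=16, tardiness=max(0,16-19)=0
  Job 3: p=5, d=20, C=21, tardiness=max(0,21-20)=1
  Job 4: p=2, d=26, C=23, tardiness=max(0,23-26)=0
  Job 5: p=6, d=28, C=29, tardiness=max(0,29-28)=1
Total tardiness = 2

2


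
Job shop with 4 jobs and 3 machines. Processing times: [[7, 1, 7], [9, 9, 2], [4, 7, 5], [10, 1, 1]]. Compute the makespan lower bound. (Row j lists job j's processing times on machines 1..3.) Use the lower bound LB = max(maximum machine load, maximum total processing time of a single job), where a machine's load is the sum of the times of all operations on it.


Machine loads:
  Machine 1: 7 + 9 + 4 + 10 = 30
  Machine 2: 1 + 9 + 7 + 1 = 18
  Machine 3: 7 + 2 + 5 + 1 = 15
Max machine load = 30
Job totals:
  Job 1: 15
  Job 2: 20
  Job 3: 16
  Job 4: 12
Max job total = 20
Lower bound = max(30, 20) = 30

30


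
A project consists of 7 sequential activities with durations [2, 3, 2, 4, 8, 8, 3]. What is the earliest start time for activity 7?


Activity 7 starts after activities 1 through 6 complete.
Predecessor durations: [2, 3, 2, 4, 8, 8]
ES = 2 + 3 + 2 + 4 + 8 + 8 = 27

27


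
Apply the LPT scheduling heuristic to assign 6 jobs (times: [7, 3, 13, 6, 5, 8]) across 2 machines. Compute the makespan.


Sort jobs in decreasing order (LPT): [13, 8, 7, 6, 5, 3]
Assign each job to the least loaded machine:
  Machine 1: jobs [13, 6, 3], load = 22
  Machine 2: jobs [8, 7, 5], load = 20
Makespan = max load = 22

22


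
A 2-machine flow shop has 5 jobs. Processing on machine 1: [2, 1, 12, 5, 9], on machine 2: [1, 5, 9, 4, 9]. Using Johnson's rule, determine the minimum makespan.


Apply Johnson's rule:
  Group 1 (a <= b): [(2, 1, 5), (5, 9, 9)]
  Group 2 (a > b): [(3, 12, 9), (4, 5, 4), (1, 2, 1)]
Optimal job order: [2, 5, 3, 4, 1]
Schedule:
  Job 2: M1 done at 1, M2 done at 6
  Job 5: M1 done at 10, M2 done at 19
  Job 3: M1 done at 22, M2 done at 31
  Job 4: M1 done at 27, M2 done at 35
  Job 1: M1 done at 29, M2 done at 36
Makespan = 36

36


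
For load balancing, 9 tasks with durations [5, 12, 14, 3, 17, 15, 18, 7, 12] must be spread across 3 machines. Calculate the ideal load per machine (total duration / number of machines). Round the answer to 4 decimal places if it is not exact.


Total processing time = 5 + 12 + 14 + 3 + 17 + 15 + 18 + 7 + 12 = 103
Number of machines = 3
Ideal balanced load = 103 / 3 = 34.3333

34.3333


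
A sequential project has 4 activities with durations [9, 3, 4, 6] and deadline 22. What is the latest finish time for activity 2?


LF(activity 2) = deadline - sum of successor durations
Successors: activities 3 through 4 with durations [4, 6]
Sum of successor durations = 10
LF = 22 - 10 = 12

12


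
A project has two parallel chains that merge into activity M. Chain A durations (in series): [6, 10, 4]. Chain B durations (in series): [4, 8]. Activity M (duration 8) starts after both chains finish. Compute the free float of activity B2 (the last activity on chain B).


ES(B2) = sum of predecessors on chain B = 4
EF(B2) = ES + duration = 4 + 8 = 12
Successor of B2 is M. ES(M) = max(sum(A), sum(B)) = max(20, 12) = 20
Free float = ES(successor) - EF(current) = 20 - 12 = 8

8


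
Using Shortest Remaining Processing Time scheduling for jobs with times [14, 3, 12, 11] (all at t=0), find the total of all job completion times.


Since all jobs arrive at t=0, SRPT equals SPT ordering.
SPT order: [3, 11, 12, 14]
Completion times:
  Job 1: p=3, C=3
  Job 2: p=11, C=14
  Job 3: p=12, C=26
  Job 4: p=14, C=40
Total completion time = 3 + 14 + 26 + 40 = 83

83


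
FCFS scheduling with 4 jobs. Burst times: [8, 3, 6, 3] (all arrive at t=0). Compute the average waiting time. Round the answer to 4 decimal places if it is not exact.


FCFS order (as given): [8, 3, 6, 3]
Waiting times:
  Job 1: wait = 0
  Job 2: wait = 8
  Job 3: wait = 11
  Job 4: wait = 17
Sum of waiting times = 36
Average waiting time = 36/4 = 9.0

9.0


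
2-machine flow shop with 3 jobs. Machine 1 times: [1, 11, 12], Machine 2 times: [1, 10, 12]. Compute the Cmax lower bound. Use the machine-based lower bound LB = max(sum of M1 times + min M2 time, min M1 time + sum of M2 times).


LB1 = sum(M1 times) + min(M2 times) = 24 + 1 = 25
LB2 = min(M1 times) + sum(M2 times) = 1 + 23 = 24
Lower bound = max(LB1, LB2) = max(25, 24) = 25

25


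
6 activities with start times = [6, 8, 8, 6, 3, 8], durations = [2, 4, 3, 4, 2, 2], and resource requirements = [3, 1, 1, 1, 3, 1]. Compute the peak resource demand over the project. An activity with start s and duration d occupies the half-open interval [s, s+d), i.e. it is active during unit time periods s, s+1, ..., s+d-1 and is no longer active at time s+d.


Each activity i is active on [start_i, start_i + duration_i).
Compute total resource usage per time slot:
  t=0: active resources = [], total = 0
  t=1: active resources = [], total = 0
  t=2: active resources = [], total = 0
  t=3: active resources = [3], total = 3
  t=4: active resources = [3], total = 3
  t=5: active resources = [], total = 0
  t=6: active resources = [3, 1], total = 4
  t=7: active resources = [3, 1], total = 4
  t=8: active resources = [1, 1, 1, 1], total = 4
  t=9: active resources = [1, 1, 1, 1], total = 4
  t=10: active resources = [1, 1], total = 2
  t=11: active resources = [1], total = 1
Peak resource demand = 4

4


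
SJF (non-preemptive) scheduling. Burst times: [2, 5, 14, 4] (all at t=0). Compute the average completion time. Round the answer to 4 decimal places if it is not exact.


SJF order (ascending): [2, 4, 5, 14]
Completion times:
  Job 1: burst=2, C=2
  Job 2: burst=4, C=6
  Job 3: burst=5, C=11
  Job 4: burst=14, C=25
Average completion = 44/4 = 11.0

11.0


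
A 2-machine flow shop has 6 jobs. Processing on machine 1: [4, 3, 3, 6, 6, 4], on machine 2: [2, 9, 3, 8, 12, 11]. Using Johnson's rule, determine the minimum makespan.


Apply Johnson's rule:
  Group 1 (a <= b): [(2, 3, 9), (3, 3, 3), (6, 4, 11), (4, 6, 8), (5, 6, 12)]
  Group 2 (a > b): [(1, 4, 2)]
Optimal job order: [2, 3, 6, 4, 5, 1]
Schedule:
  Job 2: M1 done at 3, M2 done at 12
  Job 3: M1 done at 6, M2 done at 15
  Job 6: M1 done at 10, M2 done at 26
  Job 4: M1 done at 16, M2 done at 34
  Job 5: M1 done at 22, M2 done at 46
  Job 1: M1 done at 26, M2 done at 48
Makespan = 48

48


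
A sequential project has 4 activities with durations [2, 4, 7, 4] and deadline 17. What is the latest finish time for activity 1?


LF(activity 1) = deadline - sum of successor durations
Successors: activities 2 through 4 with durations [4, 7, 4]
Sum of successor durations = 15
LF = 17 - 15 = 2

2


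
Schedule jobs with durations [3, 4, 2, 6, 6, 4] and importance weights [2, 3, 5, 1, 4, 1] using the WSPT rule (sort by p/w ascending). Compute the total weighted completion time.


Compute p/w ratios and sort ascending (WSPT): [(2, 5), (4, 3), (3, 2), (6, 4), (4, 1), (6, 1)]
Compute weighted completion times:
  Job (p=2,w=5): C=2, w*C=5*2=10
  Job (p=4,w=3): C=6, w*C=3*6=18
  Job (p=3,w=2): C=9, w*C=2*9=18
  Job (p=6,w=4): C=15, w*C=4*15=60
  Job (p=4,w=1): C=19, w*C=1*19=19
  Job (p=6,w=1): C=25, w*C=1*25=25
Total weighted completion time = 150

150


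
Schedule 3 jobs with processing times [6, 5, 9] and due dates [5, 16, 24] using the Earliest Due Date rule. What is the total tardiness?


Sort by due date (EDD order): [(6, 5), (5, 16), (9, 24)]
Compute completion times and tardiness:
  Job 1: p=6, d=5, C=6, tardiness=max(0,6-5)=1
  Job 2: p=5, d=16, C=11, tardiness=max(0,11-16)=0
  Job 3: p=9, d=24, C=20, tardiness=max(0,20-24)=0
Total tardiness = 1

1


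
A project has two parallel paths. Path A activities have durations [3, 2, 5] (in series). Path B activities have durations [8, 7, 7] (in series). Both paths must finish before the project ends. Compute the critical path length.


Path A total = 3 + 2 + 5 = 10
Path B total = 8 + 7 + 7 = 22
Critical path = longest path = max(10, 22) = 22

22


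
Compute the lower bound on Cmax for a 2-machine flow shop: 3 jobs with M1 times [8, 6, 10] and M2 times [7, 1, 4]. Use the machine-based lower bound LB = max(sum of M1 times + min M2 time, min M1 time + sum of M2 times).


LB1 = sum(M1 times) + min(M2 times) = 24 + 1 = 25
LB2 = min(M1 times) + sum(M2 times) = 6 + 12 = 18
Lower bound = max(LB1, LB2) = max(25, 18) = 25

25


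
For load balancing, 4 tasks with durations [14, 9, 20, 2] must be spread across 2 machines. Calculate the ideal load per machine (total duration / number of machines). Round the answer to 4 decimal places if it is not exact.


Total processing time = 14 + 9 + 20 + 2 = 45
Number of machines = 2
Ideal balanced load = 45 / 2 = 22.5

22.5


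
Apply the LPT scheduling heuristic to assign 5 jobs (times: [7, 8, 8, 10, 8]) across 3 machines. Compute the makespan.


Sort jobs in decreasing order (LPT): [10, 8, 8, 8, 7]
Assign each job to the least loaded machine:
  Machine 1: jobs [10], load = 10
  Machine 2: jobs [8, 8], load = 16
  Machine 3: jobs [8, 7], load = 15
Makespan = max load = 16

16


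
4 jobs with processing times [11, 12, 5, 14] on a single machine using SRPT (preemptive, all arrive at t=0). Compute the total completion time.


Since all jobs arrive at t=0, SRPT equals SPT ordering.
SPT order: [5, 11, 12, 14]
Completion times:
  Job 1: p=5, C=5
  Job 2: p=11, C=16
  Job 3: p=12, C=28
  Job 4: p=14, C=42
Total completion time = 5 + 16 + 28 + 42 = 91

91


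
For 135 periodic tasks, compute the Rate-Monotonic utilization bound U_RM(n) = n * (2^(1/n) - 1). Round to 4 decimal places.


Compute 2^(1/135) = 1.0051476273
Subtract 1: 1.0051476273 - 1 = 0.0051476273
Multiply by n: 135 * 0.0051476273 = 0.6949296855
Round to 4 dp: 0.6949

0.6949


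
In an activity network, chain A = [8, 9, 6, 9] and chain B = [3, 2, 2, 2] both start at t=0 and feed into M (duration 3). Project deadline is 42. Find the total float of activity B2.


Forward pass: ES(B2) = sum of predecessors on chain B = 3
EF = ES + duration = 3 + 2 = 5
Backward pass: LF(M) = deadline = 42; LS(M) = 42 - 3 = 39
LF(B2) = LS(M) - sum(successors on chain B) = 39 - 4 = 35
LS = LF - duration = 35 - 2 = 33
Total float = LS - ES = 33 - 3 = 30

30


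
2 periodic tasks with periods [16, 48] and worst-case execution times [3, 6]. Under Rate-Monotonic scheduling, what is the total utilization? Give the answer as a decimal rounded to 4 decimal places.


Compute individual utilizations (exact fractions):
  Task 1: C/T = 3/16 (approx. 0.1875)
  Task 2: C/T = 6/48 = 1/8 (approx. 0.125)
Total utilization U = 3/16 + 1/8 = 5/16
Rounded to 4 decimal places: U = 0.3125
RM (Liu & Layland) bound for 2 tasks = 0.828427; compare with U = 5/16 (approx. 0.312500)
U <= bound, so schedulable by RM sufficient condition.

0.3125


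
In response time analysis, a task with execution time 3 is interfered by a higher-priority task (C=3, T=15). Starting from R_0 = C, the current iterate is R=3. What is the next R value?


R_next = C + ceil(R_prev / T_hp) * C_hp
ceil(3 / 15) = ceil(0.2) = 1
Interference = 1 * 3 = 3
R_next = 3 + 3 = 6

6


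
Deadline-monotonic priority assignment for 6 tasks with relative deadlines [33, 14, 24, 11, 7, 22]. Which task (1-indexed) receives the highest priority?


Sort tasks by relative deadline (ascending):
  Task 5: deadline = 7
  Task 4: deadline = 11
  Task 2: deadline = 14
  Task 6: deadline = 22
  Task 3: deadline = 24
  Task 1: deadline = 33
Priority order (highest first): [5, 4, 2, 6, 3, 1]
Highest priority task = 5

5


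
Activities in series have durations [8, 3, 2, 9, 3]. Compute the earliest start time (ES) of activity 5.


Activity 5 starts after activities 1 through 4 complete.
Predecessor durations: [8, 3, 2, 9]
ES = 8 + 3 + 2 + 9 = 22

22


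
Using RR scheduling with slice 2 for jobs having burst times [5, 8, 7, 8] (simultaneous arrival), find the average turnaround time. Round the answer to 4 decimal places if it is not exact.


Time quantum = 2
Execution trace:
  J1 runs 2 units, time = 2
  J2 runs 2 units, time = 4
  J3 runs 2 units, time = 6
  J4 runs 2 units, time = 8
  J1 runs 2 units, time = 10
  J2 runs 2 units, time = 12
  J3 runs 2 units, time = 14
  J4 runs 2 units, time = 16
  J1 runs 1 units, time = 17
  J2 runs 2 units, time = 19
  J3 runs 2 units, time = 21
  J4 runs 2 units, time = 23
  J2 runs 2 units, time = 25
  J3 runs 1 units, time = 26
  J4 runs 2 units, time = 28
Finish times: [17, 25, 26, 28]
Average turnaround = 96/4 = 24.0

24.0


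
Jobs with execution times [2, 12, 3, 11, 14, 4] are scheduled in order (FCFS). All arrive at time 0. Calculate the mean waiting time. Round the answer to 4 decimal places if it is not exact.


FCFS order (as given): [2, 12, 3, 11, 14, 4]
Waiting times:
  Job 1: wait = 0
  Job 2: wait = 2
  Job 3: wait = 14
  Job 4: wait = 17
  Job 5: wait = 28
  Job 6: wait = 42
Sum of waiting times = 103
Average waiting time = 103/6 = 17.1667

17.1667


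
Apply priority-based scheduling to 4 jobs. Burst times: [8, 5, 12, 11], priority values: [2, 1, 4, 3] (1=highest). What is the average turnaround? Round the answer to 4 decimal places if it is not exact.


Sort by priority (ascending = highest first):
Order: [(1, 5), (2, 8), (3, 11), (4, 12)]
Completion times:
  Priority 1, burst=5, C=5
  Priority 2, burst=8, C=13
  Priority 3, burst=11, C=24
  Priority 4, burst=12, C=36
Average turnaround = 78/4 = 19.5

19.5


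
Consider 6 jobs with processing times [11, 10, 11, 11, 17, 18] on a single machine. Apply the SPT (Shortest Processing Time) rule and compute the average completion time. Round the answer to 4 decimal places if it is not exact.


Sort jobs by processing time (SPT order): [10, 11, 11, 11, 17, 18]
Compute completion times sequentially:
  Job 1: processing = 10, completes at 10
  Job 2: processing = 11, completes at 21
  Job 3: processing = 11, completes at 32
  Job 4: processing = 11, completes at 43
  Job 5: processing = 17, completes at 60
  Job 6: processing = 18, completes at 78
Sum of completion times = 244
Average completion time = 244/6 = 40.6667

40.6667


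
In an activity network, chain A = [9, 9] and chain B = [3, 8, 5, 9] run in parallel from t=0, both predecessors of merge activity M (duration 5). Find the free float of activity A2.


ES(A2) = sum of predecessors on chain A = 9
EF(A2) = ES + duration = 9 + 9 = 18
Successor of A2 is M. ES(M) = max(sum(A), sum(B)) = max(18, 25) = 25
Free float = ES(successor) - EF(current) = 25 - 18 = 7

7


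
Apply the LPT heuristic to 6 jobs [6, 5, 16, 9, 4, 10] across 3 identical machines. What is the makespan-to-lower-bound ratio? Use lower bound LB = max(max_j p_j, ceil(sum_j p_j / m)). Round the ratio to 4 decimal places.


LPT order: [16, 10, 9, 6, 5, 4]
Machine loads after assignment: [16, 19, 15]
LPT makespan = 19
Lower bound = max(max_job, ceil(total/3)) = max(16, 17) = 17
Ratio = 19 / 17 = 1.1176

1.1176


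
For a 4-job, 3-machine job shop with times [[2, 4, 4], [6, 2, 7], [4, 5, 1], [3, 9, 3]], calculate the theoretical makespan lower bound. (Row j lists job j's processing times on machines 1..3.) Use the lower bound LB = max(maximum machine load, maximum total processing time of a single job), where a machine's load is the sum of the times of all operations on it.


Machine loads:
  Machine 1: 2 + 6 + 4 + 3 = 15
  Machine 2: 4 + 2 + 5 + 9 = 20
  Machine 3: 4 + 7 + 1 + 3 = 15
Max machine load = 20
Job totals:
  Job 1: 10
  Job 2: 15
  Job 3: 10
  Job 4: 15
Max job total = 15
Lower bound = max(20, 15) = 20

20


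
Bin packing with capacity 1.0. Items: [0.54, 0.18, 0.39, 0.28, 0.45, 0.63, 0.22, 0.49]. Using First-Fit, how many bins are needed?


Place items sequentially using First-Fit:
  Item 0.54 -> new Bin 1
  Item 0.18 -> Bin 1 (now 0.72)
  Item 0.39 -> new Bin 2
  Item 0.28 -> Bin 1 (now 1.0)
  Item 0.45 -> Bin 2 (now 0.84)
  Item 0.63 -> new Bin 3
  Item 0.22 -> Bin 3 (now 0.85)
  Item 0.49 -> new Bin 4
Total bins used = 4

4


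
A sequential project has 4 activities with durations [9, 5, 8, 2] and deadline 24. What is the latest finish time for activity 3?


LF(activity 3) = deadline - sum of successor durations
Successors: activities 4 through 4 with durations [2]
Sum of successor durations = 2
LF = 24 - 2 = 22

22


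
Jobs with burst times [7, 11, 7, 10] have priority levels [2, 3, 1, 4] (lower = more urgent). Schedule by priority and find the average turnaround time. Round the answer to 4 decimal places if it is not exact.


Sort by priority (ascending = highest first):
Order: [(1, 7), (2, 7), (3, 11), (4, 10)]
Completion times:
  Priority 1, burst=7, C=7
  Priority 2, burst=7, C=14
  Priority 3, burst=11, C=25
  Priority 4, burst=10, C=35
Average turnaround = 81/4 = 20.25

20.25


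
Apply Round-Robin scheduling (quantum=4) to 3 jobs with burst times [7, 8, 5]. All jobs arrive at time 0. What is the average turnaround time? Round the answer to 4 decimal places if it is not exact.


Time quantum = 4
Execution trace:
  J1 runs 4 units, time = 4
  J2 runs 4 units, time = 8
  J3 runs 4 units, time = 12
  J1 runs 3 units, time = 15
  J2 runs 4 units, time = 19
  J3 runs 1 units, time = 20
Finish times: [15, 19, 20]
Average turnaround = 54/3 = 18.0

18.0


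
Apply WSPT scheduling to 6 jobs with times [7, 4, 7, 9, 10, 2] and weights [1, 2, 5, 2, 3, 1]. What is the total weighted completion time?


Compute p/w ratios and sort ascending (WSPT): [(7, 5), (4, 2), (2, 1), (10, 3), (9, 2), (7, 1)]
Compute weighted completion times:
  Job (p=7,w=5): C=7, w*C=5*7=35
  Job (p=4,w=2): C=11, w*C=2*11=22
  Job (p=2,w=1): C=13, w*C=1*13=13
  Job (p=10,w=3): C=23, w*C=3*23=69
  Job (p=9,w=2): C=32, w*C=2*32=64
  Job (p=7,w=1): C=39, w*C=1*39=39
Total weighted completion time = 242

242


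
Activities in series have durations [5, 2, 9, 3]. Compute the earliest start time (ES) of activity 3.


Activity 3 starts after activities 1 through 2 complete.
Predecessor durations: [5, 2]
ES = 5 + 2 = 7

7


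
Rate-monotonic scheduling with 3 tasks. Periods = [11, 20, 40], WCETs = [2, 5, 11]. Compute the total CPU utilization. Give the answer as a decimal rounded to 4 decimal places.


Compute individual utilizations (exact fractions):
  Task 1: C/T = 2/11 (approx. 0.1818)
  Task 2: C/T = 5/20 = 1/4 (approx. 0.25)
  Task 3: C/T = 11/40 (approx. 0.275)
Total utilization U = 2/11 + 1/4 + 11/40 = 311/440
Rounded to 4 decimal places: U = 0.7068
RM (Liu & Layland) bound for 3 tasks = 0.779763; compare with U = 311/440 (approx. 0.706818)
U <= bound, so schedulable by RM sufficient condition.

0.7068
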